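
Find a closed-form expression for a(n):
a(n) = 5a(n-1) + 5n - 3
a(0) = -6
First-order linear with linear forcing.
Homogeneous solution: a_h(n) = A·(5)^n.
Try particular a_p(n) = pn + q. Substituting:
  pn + q = 5(p(n-1) + q) + 5n - 3.
Matching the n-coefficient: p = 5p + 5 ⇒ p = - \frac{5}{4}.
Matching constants: q = -5p + 5q - 3 ⇒ q = - \frac{13}{16}.
General: a(n) = A·(5)^n - \frac{5 n}{4} - \frac{13}{16}.
Apply a(0) = -6: A - \frac{13}{16} = -6 ⇒ A = - \frac{83}{16}.
So a(n) = - \frac{83 \cdot 5^{n}}{16} - \frac{5 n}{4} - \frac{13}{16}.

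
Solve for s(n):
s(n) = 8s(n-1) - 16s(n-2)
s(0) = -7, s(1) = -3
Characteristic equation: x² - 8x + 16 = 0, which is (x - (4))².
Repeated root r = 4.
General solution: s(n) = (A + Bn)·(4)^n.
From s(0) = -7: A = -7.
From s(1) = -3: (A + B)·(4) = -3 ⇒ B = \frac{25}{4}.
So s(n) = \left(\frac{25 n}{4} - 7\right) \cdot (4)^n.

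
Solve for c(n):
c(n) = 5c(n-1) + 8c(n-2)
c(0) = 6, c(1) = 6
Characteristic equation: x² - 5x - 8 = 0.
Discriminant Δ = (5)² + 4·(8) = 57.
Roots r₁,₂ = (5 ± √57)/2, so r₁ = \frac{5}{2} + \frac{\sqrt{57}}{2}, r₂ = \frac{5}{2} - \frac{\sqrt{57}}{2}.
General solution: c(n) = A·r₁^n + B·r₂^n.
From the initial conditions, A + B = 6 and r₁A + r₂B = 6.
Since r₁ - r₂ = √57: A = (6 - (6)r₂)/√57 = 3 - \frac{3 \sqrt{57}}{19}, and B = 6 - A = \frac{3 \sqrt{57}}{19} + 3.
So c(n) = \left(3 - \frac{3 \sqrt{57}}{19}\right)\left(\frac{5}{2} + \frac{\sqrt{57}}{2}\right)^n + \left(\frac{3 \sqrt{57}}{19} + 3\right)\left(\frac{5}{2} - \frac{\sqrt{57}}{2}\right)^n.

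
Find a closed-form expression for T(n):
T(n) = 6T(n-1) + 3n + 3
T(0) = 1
First-order linear with linear forcing.
Homogeneous solution: T_h(n) = A·(6)^n.
Try particular T_p(n) = pn + q. Substituting:
  pn + q = 6(p(n-1) + q) + 3n + 3.
Matching the n-coefficient: p = 6p + 3 ⇒ p = - \frac{3}{5}.
Matching constants: q = -6p + 6q + 3 ⇒ q = - \frac{33}{25}.
General: T(n) = A·(6)^n - \frac{3 n}{5} - \frac{33}{25}.
Apply T(0) = 1: A - \frac{33}{25} = 1 ⇒ A = \frac{58}{25}.
So T(n) = \frac{58 \cdot 6^{n}}{25} - \frac{3 n}{5} - \frac{33}{25}.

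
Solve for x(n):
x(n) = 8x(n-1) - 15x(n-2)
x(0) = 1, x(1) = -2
Characteristic equation: x² - 8x + 15 = 0, which factors as (x - (5))(x - (3)) = 0.
Roots r₁ = 5, r₂ = 3 (distinct).
General solution: x(n) = A·(5)^n + B·(3)^n.
From x(0) = 1: A + B = 1.
From x(1) = -2: 5A + 3B = -2.
Solving: A = - \frac{5}{2}, B = \frac{7}{2}.
So x(n) = \frac{7 \cdot 3^{n}}{2} - \frac{5 \cdot 5^{n}}{2}.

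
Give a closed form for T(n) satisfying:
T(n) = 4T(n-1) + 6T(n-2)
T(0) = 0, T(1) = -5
Characteristic equation: x² - 4x - 6 = 0.
Discriminant Δ = (4)² + 4·(6) = 40.
Roots r₁,₂ = (4 ± √40)/2, so r₁ = 2 + \sqrt{10}, r₂ = 2 - \sqrt{10}.
General solution: T(n) = A·r₁^n + B·r₂^n.
From the initial conditions, A + B = 0 and r₁A + r₂B = -5.
Since r₁ - r₂ = √40: A = (-5 - (0)r₂)/√40 = - \frac{\sqrt{10}}{4}, and B = 0 - A = \frac{\sqrt{10}}{4}.
So T(n) = \left(- \frac{\sqrt{10}}{4}\right)\left(2 + \sqrt{10}\right)^n + \left(\frac{\sqrt{10}}{4}\right)\left(2 - \sqrt{10}\right)^n.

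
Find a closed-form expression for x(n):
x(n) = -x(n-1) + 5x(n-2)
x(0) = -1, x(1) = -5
Characteristic equation: x² + x - 5 = 0.
Discriminant Δ = (-1)² + 4·(5) = 21.
Roots r₁,₂ = (-1 ± √21)/2, so r₁ = - \frac{1}{2} + \frac{\sqrt{21}}{2}, r₂ = - \frac{\sqrt{21}}{2} - \frac{1}{2}.
General solution: x(n) = A·r₁^n + B·r₂^n.
From the initial conditions, A + B = -1 and r₁A + r₂B = -5.
Since r₁ - r₂ = √21: A = (-5 - (-1)r₂)/√21 = - \frac{11 \sqrt{21}}{42} - \frac{1}{2}, and B = -1 - A = - \frac{1}{2} + \frac{11 \sqrt{21}}{42}.
So x(n) = \left(- \frac{11 \sqrt{21}}{42} - \frac{1}{2}\right)\left(- \frac{1}{2} + \frac{\sqrt{21}}{2}\right)^n + \left(- \frac{1}{2} + \frac{11 \sqrt{21}}{42}\right)\left(- \frac{\sqrt{21}}{2} - \frac{1}{2}\right)^n.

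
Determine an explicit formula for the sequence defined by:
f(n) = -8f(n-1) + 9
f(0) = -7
First-order linear non-homogeneous.
Homogeneous solution: f_h(n) = A·(-8)^n.
Try constant particular solution f_p = K: K = -8K + 9 ⇒ K = 1.
General: f(n) = A·(-8)^n + 1.
Apply f(0) = -7: A + 1 = -7 ⇒ A = -8.
So f(n) = 1 - 8 \left(-8\right)^{n}.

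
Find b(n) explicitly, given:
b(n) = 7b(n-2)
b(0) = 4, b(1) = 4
Characteristic equation: x² - 7 = 0.
Discriminant Δ = (0)² + 4·(7) = 28.
Roots r₁,₂ = (0 ± √28)/2, so r₁ = \sqrt{7}, r₂ = - \sqrt{7}.
General solution: b(n) = A·r₁^n + B·r₂^n.
From the initial conditions, A + B = 4 and r₁A + r₂B = 4.
Since r₁ - r₂ = √28: A = (4 - (4)r₂)/√28 = \frac{2 \sqrt{7}}{7} + 2, and B = 4 - A = 2 - \frac{2 \sqrt{7}}{7}.
So b(n) = \left(\frac{2 \sqrt{7}}{7} + 2\right)\left(\sqrt{7}\right)^n + \left(2 - \frac{2 \sqrt{7}}{7}\right)\left(- \sqrt{7}\right)^n.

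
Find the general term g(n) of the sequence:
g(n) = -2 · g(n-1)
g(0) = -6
Pure geometric recurrence with ratio -2.
By induction g(n) = g(0) · (-2)^n = - 6 \left(-2\right)^{n}.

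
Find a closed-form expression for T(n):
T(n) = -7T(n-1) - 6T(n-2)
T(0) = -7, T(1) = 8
Characteristic equation: x² + 7x + 6 = 0, which factors as (x - (-6))(x - (-1)) = 0.
Roots r₁ = -6, r₂ = -1 (distinct).
General solution: T(n) = A·(-6)^n + B·(-1)^n.
From T(0) = -7: A + B = -7.
From T(1) = 8: -6A - B = 8.
Solving: A = - \frac{1}{5}, B = - \frac{34}{5}.
So T(n) = - \frac{34 \left(-1\right)^{n}}{5} - \frac{\left(-6\right)^{n}}{5}.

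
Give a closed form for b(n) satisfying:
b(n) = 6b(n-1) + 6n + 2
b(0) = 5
First-order linear with linear forcing.
Homogeneous solution: b_h(n) = A·(6)^n.
Try particular b_p(n) = pn + q. Substituting:
  pn + q = 6(p(n-1) + q) + 6n + 2.
Matching the n-coefficient: p = 6p + 6 ⇒ p = - \frac{6}{5}.
Matching constants: q = -6p + 6q + 2 ⇒ q = - \frac{46}{25}.
General: b(n) = A·(6)^n - \frac{6 n}{5} - \frac{46}{25}.
Apply b(0) = 5: A - \frac{46}{25} = 5 ⇒ A = \frac{171}{25}.
So b(n) = \frac{171 \cdot 6^{n}}{25} - \frac{6 n}{5} - \frac{46}{25}.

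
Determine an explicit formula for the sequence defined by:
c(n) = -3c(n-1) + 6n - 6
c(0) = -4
First-order linear with linear forcing.
Homogeneous solution: c_h(n) = A·(-3)^n.
Try particular c_p(n) = pn + q. Substituting:
  pn + q = -3(p(n-1) + q) + 6n - 6.
Matching the n-coefficient: p = -3p + 6 ⇒ p = \frac{3}{2}.
Matching constants: q = 3p - 3q - 6 ⇒ q = - \frac{3}{8}.
General: c(n) = A·(-3)^n + \frac{3 n}{2} - \frac{3}{8}.
Apply c(0) = -4: A - \frac{3}{8} = -4 ⇒ A = - \frac{29}{8}.
So c(n) = - \frac{29 \left(-3\right)^{n}}{8} + \frac{3 n}{2} - \frac{3}{8}.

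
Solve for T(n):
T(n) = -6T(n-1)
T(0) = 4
This is a homogeneous first-order recurrence with ratio -6.
By induction T(n) = T(0) · (-6)^n = 4 \left(-6\right)^{n}.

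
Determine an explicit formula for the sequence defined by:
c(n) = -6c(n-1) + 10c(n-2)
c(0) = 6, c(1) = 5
Characteristic equation: x² + 6x - 10 = 0.
Discriminant Δ = (-6)² + 4·(10) = 76.
Roots r₁,₂ = (-6 ± √76)/2, so r₁ = -3 + \sqrt{19}, r₂ = - \sqrt{19} - 3.
General solution: c(n) = A·r₁^n + B·r₂^n.
From the initial conditions, A + B = 6 and r₁A + r₂B = 5.
Since r₁ - r₂ = √76: A = (5 - (6)r₂)/√76 = \frac{23 \sqrt{19}}{38} + 3, and B = 6 - A = 3 - \frac{23 \sqrt{19}}{38}.
So c(n) = \left(\frac{23 \sqrt{19}}{38} + 3\right)\left(-3 + \sqrt{19}\right)^n + \left(3 - \frac{23 \sqrt{19}}{38}\right)\left(- \sqrt{19} - 3\right)^n.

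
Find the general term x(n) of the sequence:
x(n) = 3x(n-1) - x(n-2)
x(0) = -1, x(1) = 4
Characteristic equation: x² - 3x + 1 = 0.
Discriminant Δ = (3)² + 4·(-1) = 5.
Roots r₁,₂ = (3 ± √5)/2, so r₁ = \frac{\sqrt{5}}{2} + \frac{3}{2}, r₂ = \frac{3}{2} - \frac{\sqrt{5}}{2}.
General solution: x(n) = A·r₁^n + B·r₂^n.
From the initial conditions, A + B = -1 and r₁A + r₂B = 4.
Since r₁ - r₂ = √5: A = (4 - (-1)r₂)/√5 = - \frac{1}{2} + \frac{11 \sqrt{5}}{10}, and B = -1 - A = - \frac{11 \sqrt{5}}{10} - \frac{1}{2}.
So x(n) = \left(- \frac{1}{2} + \frac{11 \sqrt{5}}{10}\right)\left(\frac{\sqrt{5}}{2} + \frac{3}{2}\right)^n + \left(- \frac{11 \sqrt{5}}{10} - \frac{1}{2}\right)\left(\frac{3}{2} - \frac{\sqrt{5}}{2}\right)^n.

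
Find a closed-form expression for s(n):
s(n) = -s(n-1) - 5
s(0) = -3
First-order linear non-homogeneous.
Homogeneous solution: s_h(n) = A·(-1)^n.
Try constant particular solution s_p = K: K = -K - 5 ⇒ K = - \frac{5}{2}.
General: s(n) = A·(-1)^n - \frac{5}{2}.
Apply s(0) = -3: A - \frac{5}{2} = -3 ⇒ A = - \frac{1}{2}.
So s(n) = - \frac{\left(-1\right)^{n}}{2} - \frac{5}{2}.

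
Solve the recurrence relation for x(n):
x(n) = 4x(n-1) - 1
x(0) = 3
First-order linear non-homogeneous.
Homogeneous solution: x_h(n) = A·(4)^n.
Try constant particular solution x_p = K: K = 4K - 1 ⇒ K = \frac{1}{3}.
General: x(n) = A·(4)^n + \frac{1}{3}.
Apply x(0) = 3: A + \frac{1}{3} = 3 ⇒ A = \frac{8}{3}.
So x(n) = \frac{8 \cdot 4^{n}}{3} + \frac{1}{3}.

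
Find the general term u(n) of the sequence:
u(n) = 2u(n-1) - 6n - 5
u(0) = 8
First-order linear with linear forcing.
Homogeneous solution: u_h(n) = A·(2)^n.
Try particular u_p(n) = pn + q. Substituting:
  pn + q = 2(p(n-1) + q) - 6n - 5.
Matching the n-coefficient: p = 2p - 6 ⇒ p = 6.
Matching constants: q = -2p + 2q - 5 ⇒ q = 17.
General: u(n) = A·(2)^n + 6 n + 17.
Apply u(0) = 8: A + 17 = 8 ⇒ A = -9.
So u(n) = - 9 \cdot 2^{n} + 6 n + 17.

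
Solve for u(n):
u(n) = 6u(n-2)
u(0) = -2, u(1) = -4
Characteristic equation: x² - 6 = 0.
Discriminant Δ = (0)² + 4·(6) = 24.
Roots r₁,₂ = (0 ± √24)/2, so r₁ = \sqrt{6}, r₂ = - \sqrt{6}.
General solution: u(n) = A·r₁^n + B·r₂^n.
From the initial conditions, A + B = -2 and r₁A + r₂B = -4.
Since r₁ - r₂ = √24: A = (-4 - (-2)r₂)/√24 = -1 - \frac{\sqrt{6}}{3}, and B = -2 - A = -1 + \frac{\sqrt{6}}{3}.
So u(n) = \left(-1 - \frac{\sqrt{6}}{3}\right)\left(\sqrt{6}\right)^n + \left(-1 + \frac{\sqrt{6}}{3}\right)\left(- \sqrt{6}\right)^n.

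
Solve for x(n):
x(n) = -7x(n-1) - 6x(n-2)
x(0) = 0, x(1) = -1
Characteristic equation: x² + 7x + 6 = 0, which factors as (x - (-6))(x - (-1)) = 0.
Roots r₁ = -6, r₂ = -1 (distinct).
General solution: x(n) = A·(-6)^n + B·(-1)^n.
From x(0) = 0: A + B = 0.
From x(1) = -1: -6A - B = -1.
Solving: A = \frac{1}{5}, B = - \frac{1}{5}.
So x(n) = - \frac{\left(-1\right)^{n}}{5} + \frac{\left(-6\right)^{n}}{5}.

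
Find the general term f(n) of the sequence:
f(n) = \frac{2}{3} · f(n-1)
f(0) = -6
Pure geometric recurrence with ratio \frac{2}{3}.
By induction f(n) = f(0) · (\frac{2}{3})^n = - 6 \left(\frac{2}{3}\right)^{n}.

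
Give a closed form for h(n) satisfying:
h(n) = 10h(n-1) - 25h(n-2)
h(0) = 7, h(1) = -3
Characteristic equation: x² - 10x + 25 = 0, which is (x - (5))².
Repeated root r = 5.
General solution: h(n) = (A + Bn)·(5)^n.
From h(0) = 7: A = 7.
From h(1) = -3: (A + B)·(5) = -3 ⇒ B = - \frac{38}{5}.
So h(n) = \left(7 - \frac{38 n}{5}\right) \cdot (5)^n.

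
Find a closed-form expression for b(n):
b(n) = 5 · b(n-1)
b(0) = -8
Pure geometric recurrence with ratio 5.
By induction b(n) = b(0) · (5)^n = - 8 \cdot 5^{n}.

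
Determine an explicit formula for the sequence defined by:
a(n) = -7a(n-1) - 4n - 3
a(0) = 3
First-order linear with linear forcing.
Homogeneous solution: a_h(n) = A·(-7)^n.
Try particular a_p(n) = pn + q. Substituting:
  pn + q = -7(p(n-1) + q) - 4n - 3.
Matching the n-coefficient: p = -7p - 4 ⇒ p = - \frac{1}{2}.
Matching constants: q = 7p - 7q - 3 ⇒ q = - \frac{13}{16}.
General: a(n) = A·(-7)^n - \frac{n}{2} - \frac{13}{16}.
Apply a(0) = 3: A - \frac{13}{16} = 3 ⇒ A = \frac{61}{16}.
So a(n) = \frac{61 \left(-7\right)^{n}}{16} - \frac{n}{2} - \frac{13}{16}.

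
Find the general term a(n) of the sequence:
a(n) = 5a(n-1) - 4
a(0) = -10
First-order linear non-homogeneous.
Homogeneous solution: a_h(n) = A·(5)^n.
Try constant particular solution a_p = K: K = 5K - 4 ⇒ K = 1.
General: a(n) = A·(5)^n + 1.
Apply a(0) = -10: A + 1 = -10 ⇒ A = -11.
So a(n) = 1 - 11 \cdot 5^{n}.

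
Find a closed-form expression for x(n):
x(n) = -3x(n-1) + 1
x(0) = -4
First-order linear non-homogeneous.
Homogeneous solution: x_h(n) = A·(-3)^n.
Try constant particular solution x_p = K: K = -3K + 1 ⇒ K = \frac{1}{4}.
General: x(n) = A·(-3)^n + \frac{1}{4}.
Apply x(0) = -4: A + \frac{1}{4} = -4 ⇒ A = - \frac{17}{4}.
So x(n) = \frac{1}{4} - \frac{17 \left(-3\right)^{n}}{4}.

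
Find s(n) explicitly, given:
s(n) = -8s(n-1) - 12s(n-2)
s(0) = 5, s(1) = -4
Characteristic equation: x² + 8x + 12 = 0, which factors as (x - (-2))(x - (-6)) = 0.
Roots r₁ = -2, r₂ = -6 (distinct).
General solution: s(n) = A·(-2)^n + B·(-6)^n.
From s(0) = 5: A + B = 5.
From s(1) = -4: -2A - 6B = -4.
Solving: A = \frac{13}{2}, B = - \frac{3}{2}.
So s(n) = \frac{13 \left(-2\right)^{n}}{2} - \frac{3 \left(-6\right)^{n}}{2}.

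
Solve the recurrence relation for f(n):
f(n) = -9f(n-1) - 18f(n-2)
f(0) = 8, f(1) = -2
Characteristic equation: x² + 9x + 18 = 0, which factors as (x - (-6))(x - (-3)) = 0.
Roots r₁ = -6, r₂ = -3 (distinct).
General solution: f(n) = A·(-6)^n + B·(-3)^n.
From f(0) = 8: A + B = 8.
From f(1) = -2: -6A - 3B = -2.
Solving: A = - \frac{22}{3}, B = \frac{46}{3}.
So f(n) = \frac{46 \left(-3\right)^{n}}{3} - \frac{22 \left(-6\right)^{n}}{3}.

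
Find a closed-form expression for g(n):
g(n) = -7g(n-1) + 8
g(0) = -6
First-order linear non-homogeneous.
Homogeneous solution: g_h(n) = A·(-7)^n.
Try constant particular solution g_p = K: K = -7K + 8 ⇒ K = 1.
General: g(n) = A·(-7)^n + 1.
Apply g(0) = -6: A + 1 = -6 ⇒ A = -7.
So g(n) = 1 - 7 \left(-7\right)^{n}.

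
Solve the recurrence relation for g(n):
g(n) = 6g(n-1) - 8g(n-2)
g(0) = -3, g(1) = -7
Characteristic equation: x² - 6x + 8 = 0, which factors as (x - (2))(x - (4)) = 0.
Roots r₁ = 2, r₂ = 4 (distinct).
General solution: g(n) = A·(2)^n + B·(4)^n.
From g(0) = -3: A + B = -3.
From g(1) = -7: 2A + 4B = -7.
Solving: A = - \frac{5}{2}, B = - \frac{1}{2}.
So g(n) = - \frac{5 \cdot 2^{n}}{2} - \frac{4^{n}}{2}.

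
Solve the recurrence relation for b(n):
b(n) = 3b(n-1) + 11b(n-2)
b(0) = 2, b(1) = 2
Characteristic equation: x² - 3x - 11 = 0.
Discriminant Δ = (3)² + 4·(11) = 53.
Roots r₁,₂ = (3 ± √53)/2, so r₁ = \frac{3}{2} + \frac{\sqrt{53}}{2}, r₂ = \frac{3}{2} - \frac{\sqrt{53}}{2}.
General solution: b(n) = A·r₁^n + B·r₂^n.
From the initial conditions, A + B = 2 and r₁A + r₂B = 2.
Since r₁ - r₂ = √53: A = (2 - (2)r₂)/√53 = 1 - \frac{\sqrt{53}}{53}, and B = 2 - A = \frac{\sqrt{53}}{53} + 1.
So b(n) = \left(1 - \frac{\sqrt{53}}{53}\right)\left(\frac{3}{2} + \frac{\sqrt{53}}{2}\right)^n + \left(\frac{\sqrt{53}}{53} + 1\right)\left(\frac{3}{2} - \frac{\sqrt{53}}{2}\right)^n.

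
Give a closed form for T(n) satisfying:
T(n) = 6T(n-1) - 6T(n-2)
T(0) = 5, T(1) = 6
Characteristic equation: x² - 6x + 6 = 0.
Discriminant Δ = (6)² + 4·(-6) = 12.
Roots r₁,₂ = (6 ± √12)/2, so r₁ = \sqrt{3} + 3, r₂ = 3 - \sqrt{3}.
General solution: T(n) = A·r₁^n + B·r₂^n.
From the initial conditions, A + B = 5 and r₁A + r₂B = 6.
Since r₁ - r₂ = √12: A = (6 - (5)r₂)/√12 = \frac{5}{2} - \frac{3 \sqrt{3}}{2}, and B = 5 - A = \frac{5}{2} + \frac{3 \sqrt{3}}{2}.
So T(n) = \left(\frac{5}{2} - \frac{3 \sqrt{3}}{2}\right)\left(\sqrt{3} + 3\right)^n + \left(\frac{5}{2} + \frac{3 \sqrt{3}}{2}\right)\left(3 - \sqrt{3}\right)^n.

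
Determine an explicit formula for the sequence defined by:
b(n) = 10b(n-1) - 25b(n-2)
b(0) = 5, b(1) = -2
Characteristic equation: x² - 10x + 25 = 0, which is (x - (5))².
Repeated root r = 5.
General solution: b(n) = (A + Bn)·(5)^n.
From b(0) = 5: A = 5.
From b(1) = -2: (A + B)·(5) = -2 ⇒ B = - \frac{27}{5}.
So b(n) = \left(5 - \frac{27 n}{5}\right) \cdot (5)^n.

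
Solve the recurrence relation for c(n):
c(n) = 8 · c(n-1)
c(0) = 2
Pure geometric recurrence with ratio 8.
By induction c(n) = c(0) · (8)^n = 2 \cdot 8^{n}.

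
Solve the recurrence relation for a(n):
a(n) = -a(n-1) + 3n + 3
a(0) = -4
First-order linear with linear forcing.
Homogeneous solution: a_h(n) = A·(-1)^n.
Try particular a_p(n) = pn + q. Substituting:
  pn + q = -(p(n-1) + q) + 3n + 3.
Matching the n-coefficient: p = -p + 3 ⇒ p = \frac{3}{2}.
Matching constants: q = p - q + 3 ⇒ q = \frac{9}{4}.
General: a(n) = A·(-1)^n + \frac{3 n}{2} + \frac{9}{4}.
Apply a(0) = -4: A + \frac{9}{4} = -4 ⇒ A = - \frac{25}{4}.
So a(n) = - \frac{25 \left(-1\right)^{n}}{4} + \frac{3 n}{2} + \frac{9}{4}.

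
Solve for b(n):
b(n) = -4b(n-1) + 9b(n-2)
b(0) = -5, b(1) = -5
Characteristic equation: x² + 4x - 9 = 0.
Discriminant Δ = (-4)² + 4·(9) = 52.
Roots r₁,₂ = (-4 ± √52)/2, so r₁ = -2 + \sqrt{13}, r₂ = - \sqrt{13} - 2.
General solution: b(n) = A·r₁^n + B·r₂^n.
From the initial conditions, A + B = -5 and r₁A + r₂B = -5.
Since r₁ - r₂ = √52: A = (-5 - (-5)r₂)/√52 = - \frac{5}{2} - \frac{15 \sqrt{13}}{26}, and B = -5 - A = - \frac{5}{2} + \frac{15 \sqrt{13}}{26}.
So b(n) = \left(- \frac{5}{2} - \frac{15 \sqrt{13}}{26}\right)\left(-2 + \sqrt{13}\right)^n + \left(- \frac{5}{2} + \frac{15 \sqrt{13}}{26}\right)\left(- \sqrt{13} - 2\right)^n.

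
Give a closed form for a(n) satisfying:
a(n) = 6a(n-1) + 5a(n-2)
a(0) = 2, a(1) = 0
Characteristic equation: x² - 6x - 5 = 0.
Discriminant Δ = (6)² + 4·(5) = 56.
Roots r₁,₂ = (6 ± √56)/2, so r₁ = 3 + \sqrt{14}, r₂ = 3 - \sqrt{14}.
General solution: a(n) = A·r₁^n + B·r₂^n.
From the initial conditions, A + B = 2 and r₁A + r₂B = 0.
Since r₁ - r₂ = √56: A = (0 - (2)r₂)/√56 = 1 - \frac{3 \sqrt{14}}{14}, and B = 2 - A = \frac{3 \sqrt{14}}{14} + 1.
So a(n) = \left(1 - \frac{3 \sqrt{14}}{14}\right)\left(3 + \sqrt{14}\right)^n + \left(\frac{3 \sqrt{14}}{14} + 1\right)\left(3 - \sqrt{14}\right)^n.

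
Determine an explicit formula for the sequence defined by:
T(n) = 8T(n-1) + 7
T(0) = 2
First-order linear non-homogeneous.
Homogeneous solution: T_h(n) = A·(8)^n.
Try constant particular solution T_p = K: K = 8K + 7 ⇒ K = -1.
General: T(n) = A·(8)^n - 1.
Apply T(0) = 2: A - 1 = 2 ⇒ A = 3.
So T(n) = 3 \cdot 8^{n} - 1.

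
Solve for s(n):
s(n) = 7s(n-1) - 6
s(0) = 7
First-order linear non-homogeneous.
Homogeneous solution: s_h(n) = A·(7)^n.
Try constant particular solution s_p = K: K = 7K - 6 ⇒ K = 1.
General: s(n) = A·(7)^n + 1.
Apply s(0) = 7: A + 1 = 7 ⇒ A = 6.
So s(n) = 6 \cdot 7^{n} + 1.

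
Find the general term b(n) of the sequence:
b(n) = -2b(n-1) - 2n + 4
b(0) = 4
First-order linear with linear forcing.
Homogeneous solution: b_h(n) = A·(-2)^n.
Try particular b_p(n) = pn + q. Substituting:
  pn + q = -2(p(n-1) + q) - 2n + 4.
Matching the n-coefficient: p = -2p - 2 ⇒ p = - \frac{2}{3}.
Matching constants: q = 2p - 2q + 4 ⇒ q = \frac{8}{9}.
General: b(n) = A·(-2)^n - \frac{2 n}{3} + \frac{8}{9}.
Apply b(0) = 4: A + \frac{8}{9} = 4 ⇒ A = \frac{28}{9}.
So b(n) = \frac{28 \left(-2\right)^{n}}{9} - \frac{2 n}{3} + \frac{8}{9}.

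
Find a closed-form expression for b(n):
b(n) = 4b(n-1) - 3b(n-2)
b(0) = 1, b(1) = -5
Characteristic equation: x² - 4x + 3 = 0, which factors as (x - (3))(x - (1)) = 0.
Roots r₁ = 3, r₂ = 1 (distinct).
General solution: b(n) = A·(3)^n + B·(1)^n.
From b(0) = 1: A + B = 1.
From b(1) = -5: 3A + B = -5.
Solving: A = -3, B = 4.
So b(n) = 4 - 3 \cdot 3^{n}.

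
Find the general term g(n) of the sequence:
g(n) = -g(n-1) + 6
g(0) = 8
First-order linear non-homogeneous.
Homogeneous solution: g_h(n) = A·(-1)^n.
Try constant particular solution g_p = K: K = -K + 6 ⇒ K = 3.
General: g(n) = A·(-1)^n + 3.
Apply g(0) = 8: A + 3 = 8 ⇒ A = 5.
So g(n) = 5 \left(-1\right)^{n} + 3.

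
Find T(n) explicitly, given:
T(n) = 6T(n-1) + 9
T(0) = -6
First-order linear non-homogeneous.
Homogeneous solution: T_h(n) = A·(6)^n.
Try constant particular solution T_p = K: K = 6K + 9 ⇒ K = - \frac{9}{5}.
General: T(n) = A·(6)^n - \frac{9}{5}.
Apply T(0) = -6: A - \frac{9}{5} = -6 ⇒ A = - \frac{21}{5}.
So T(n) = - \frac{21 \cdot 6^{n}}{5} - \frac{9}{5}.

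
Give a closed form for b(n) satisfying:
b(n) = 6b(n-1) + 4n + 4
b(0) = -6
First-order linear with linear forcing.
Homogeneous solution: b_h(n) = A·(6)^n.
Try particular b_p(n) = pn + q. Substituting:
  pn + q = 6(p(n-1) + q) + 4n + 4.
Matching the n-coefficient: p = 6p + 4 ⇒ p = - \frac{4}{5}.
Matching constants: q = -6p + 6q + 4 ⇒ q = - \frac{44}{25}.
General: b(n) = A·(6)^n - \frac{4 n}{5} - \frac{44}{25}.
Apply b(0) = -6: A - \frac{44}{25} = -6 ⇒ A = - \frac{106}{25}.
So b(n) = - \frac{106 \cdot 6^{n}}{25} - \frac{4 n}{5} - \frac{44}{25}.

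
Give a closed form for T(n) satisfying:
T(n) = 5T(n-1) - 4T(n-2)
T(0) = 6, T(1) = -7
Characteristic equation: x² - 5x + 4 = 0, which factors as (x - (4))(x - (1)) = 0.
Roots r₁ = 4, r₂ = 1 (distinct).
General solution: T(n) = A·(4)^n + B·(1)^n.
From T(0) = 6: A + B = 6.
From T(1) = -7: 4A + B = -7.
Solving: A = - \frac{13}{3}, B = \frac{31}{3}.
So T(n) = \frac{31}{3} - \frac{13 \cdot 4^{n}}{3}.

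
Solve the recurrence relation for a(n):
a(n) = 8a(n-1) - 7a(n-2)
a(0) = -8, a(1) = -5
Characteristic equation: x² - 8x + 7 = 0, which factors as (x - (1))(x - (7)) = 0.
Roots r₁ = 1, r₂ = 7 (distinct).
General solution: a(n) = A·(1)^n + B·(7)^n.
From a(0) = -8: A + B = -8.
From a(1) = -5: A + 7B = -5.
Solving: A = - \frac{17}{2}, B = \frac{1}{2}.
So a(n) = \frac{7^{n}}{2} - \frac{17}{2}.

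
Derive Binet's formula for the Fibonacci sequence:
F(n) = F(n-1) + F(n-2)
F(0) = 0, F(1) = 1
This is the Fibonacci sequence.
Characteristic equation: x² - x - 1 = 0; roots r₁ = \frac{1}{2} + \frac{\sqrt{5}}{2}, r₂ = \frac{1}{2} - \frac{\sqrt{5}}{2}.
General: F(n) = A·r₁^n + B·r₂^n. Solving with F(0)=0, F(1)=1 gives A = \frac{\sqrt{5}}{5}, B = - \frac{\sqrt{5}}{5}.
So F(n) = \frac{2^{- n} \sqrt{5} \left(- \left(1 - \sqrt{5}\right)^{n} + \left(1 + \sqrt{5}\right)^{n}\right)}{5}.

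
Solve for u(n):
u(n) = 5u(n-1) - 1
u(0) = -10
First-order linear non-homogeneous.
Homogeneous solution: u_h(n) = A·(5)^n.
Try constant particular solution u_p = K: K = 5K - 1 ⇒ K = \frac{1}{4}.
General: u(n) = A·(5)^n + \frac{1}{4}.
Apply u(0) = -10: A + \frac{1}{4} = -10 ⇒ A = - \frac{41}{4}.
So u(n) = \frac{1}{4} - \frac{41 \cdot 5^{n}}{4}.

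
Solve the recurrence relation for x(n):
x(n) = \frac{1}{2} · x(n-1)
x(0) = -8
Pure geometric recurrence with ratio \frac{1}{2}.
By induction x(n) = x(0) · (\frac{1}{2})^n = - 8 \cdot 2^{- n}.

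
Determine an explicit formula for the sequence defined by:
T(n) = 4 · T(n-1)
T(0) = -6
Pure geometric recurrence with ratio 4.
By induction T(n) = T(0) · (4)^n = - 6 \cdot 4^{n}.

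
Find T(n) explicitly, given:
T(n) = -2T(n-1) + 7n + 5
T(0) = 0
First-order linear with linear forcing.
Homogeneous solution: T_h(n) = A·(-2)^n.
Try particular T_p(n) = pn + q. Substituting:
  pn + q = -2(p(n-1) + q) + 7n + 5.
Matching the n-coefficient: p = -2p + 7 ⇒ p = \frac{7}{3}.
Matching constants: q = 2p - 2q + 5 ⇒ q = \frac{29}{9}.
General: T(n) = A·(-2)^n + \frac{7 n}{3} + \frac{29}{9}.
Apply T(0) = 0: A + \frac{29}{9} = 0 ⇒ A = - \frac{29}{9}.
So T(n) = - \frac{29 \left(-2\right)^{n}}{9} + \frac{7 n}{3} + \frac{29}{9}.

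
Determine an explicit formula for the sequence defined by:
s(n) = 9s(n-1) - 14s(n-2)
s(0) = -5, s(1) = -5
Characteristic equation: x² - 9x + 14 = 0, which factors as (x - (7))(x - (2)) = 0.
Roots r₁ = 7, r₂ = 2 (distinct).
General solution: s(n) = A·(7)^n + B·(2)^n.
From s(0) = -5: A + B = -5.
From s(1) = -5: 7A + 2B = -5.
Solving: A = 1, B = -6.
So s(n) = - 6 \cdot 2^{n} + 7^{n}.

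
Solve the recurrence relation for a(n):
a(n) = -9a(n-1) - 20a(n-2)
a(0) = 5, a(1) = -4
Characteristic equation: x² + 9x + 20 = 0, which factors as (x - (-4))(x - (-5)) = 0.
Roots r₁ = -4, r₂ = -5 (distinct).
General solution: a(n) = A·(-4)^n + B·(-5)^n.
From a(0) = 5: A + B = 5.
From a(1) = -4: -4A - 5B = -4.
Solving: A = 21, B = -16.
So a(n) = 21 \left(-4\right)^{n} - 16 \left(-5\right)^{n}.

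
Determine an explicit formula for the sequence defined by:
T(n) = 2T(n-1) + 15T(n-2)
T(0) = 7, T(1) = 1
Characteristic equation: x² - 2x - 15 = 0, which factors as (x - (5))(x - (-3)) = 0.
Roots r₁ = 5, r₂ = -3 (distinct).
General solution: T(n) = A·(5)^n + B·(-3)^n.
From T(0) = 7: A + B = 7.
From T(1) = 1: 5A - 3B = 1.
Solving: A = \frac{11}{4}, B = \frac{17}{4}.
So T(n) = \frac{17 \left(-3\right)^{n}}{4} + \frac{11 \cdot 5^{n}}{4}.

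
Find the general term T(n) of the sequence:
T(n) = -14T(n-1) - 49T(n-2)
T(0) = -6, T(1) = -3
Characteristic equation: x² + 14x + 49 = 0, which is (x - (-7))².
Repeated root r = -7.
General solution: T(n) = (A + Bn)·(-7)^n.
From T(0) = -6: A = -6.
From T(1) = -3: (A + B)·(-7) = -3 ⇒ B = \frac{45}{7}.
So T(n) = \left(\frac{45 n}{7} - 6\right) \cdot (-7)^n.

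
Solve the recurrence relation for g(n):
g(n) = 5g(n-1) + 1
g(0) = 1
First-order linear non-homogeneous.
Homogeneous solution: g_h(n) = A·(5)^n.
Try constant particular solution g_p = K: K = 5K + 1 ⇒ K = - \frac{1}{4}.
General: g(n) = A·(5)^n - \frac{1}{4}.
Apply g(0) = 1: A - \frac{1}{4} = 1 ⇒ A = \frac{5}{4}.
So g(n) = \frac{5 \cdot 5^{n}}{4} - \frac{1}{4}.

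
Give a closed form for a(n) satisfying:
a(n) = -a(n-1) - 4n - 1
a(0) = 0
First-order linear with linear forcing.
Homogeneous solution: a_h(n) = A·(-1)^n.
Try particular a_p(n) = pn + q. Substituting:
  pn + q = -(p(n-1) + q) - 4n - 1.
Matching the n-coefficient: p = -p - 4 ⇒ p = -2.
Matching constants: q = p - q - 1 ⇒ q = - \frac{3}{2}.
General: a(n) = A·(-1)^n - 2 n - \frac{3}{2}.
Apply a(0) = 0: A - \frac{3}{2} = 0 ⇒ A = \frac{3}{2}.
So a(n) = \frac{3 \left(-1\right)^{n}}{2} - 2 n - \frac{3}{2}.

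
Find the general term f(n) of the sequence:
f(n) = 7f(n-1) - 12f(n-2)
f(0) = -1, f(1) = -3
Characteristic equation: x² - 7x + 12 = 0, which factors as (x - (3))(x - (4)) = 0.
Roots r₁ = 3, r₂ = 4 (distinct).
General solution: f(n) = A·(3)^n + B·(4)^n.
From f(0) = -1: A + B = -1.
From f(1) = -3: 3A + 4B = -3.
Solving: A = -1, B = 0.
So f(n) = - 3^{n}.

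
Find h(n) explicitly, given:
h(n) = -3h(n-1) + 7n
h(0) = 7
First-order linear with linear forcing.
Homogeneous solution: h_h(n) = A·(-3)^n.
Try particular h_p(n) = pn + q. Substituting:
  pn + q = -3(p(n-1) + q) + 7n.
Matching the n-coefficient: p = -3p + 7 ⇒ p = \frac{7}{4}.
Matching constants: q = 3p - 3q ⇒ q = \frac{21}{16}.
General: h(n) = A·(-3)^n + \frac{7 n}{4} + \frac{21}{16}.
Apply h(0) = 7: A + \frac{21}{16} = 7 ⇒ A = \frac{91}{16}.
So h(n) = \frac{91 \left(-3\right)^{n}}{16} + \frac{7 n}{4} + \frac{21}{16}.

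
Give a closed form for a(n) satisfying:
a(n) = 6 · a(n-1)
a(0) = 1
Pure geometric recurrence with ratio 6.
By induction a(n) = a(0) · (6)^n = 6^{n}.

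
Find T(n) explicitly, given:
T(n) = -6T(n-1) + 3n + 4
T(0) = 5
First-order linear with linear forcing.
Homogeneous solution: T_h(n) = A·(-6)^n.
Try particular T_p(n) = pn + q. Substituting:
  pn + q = -6(p(n-1) + q) + 3n + 4.
Matching the n-coefficient: p = -6p + 3 ⇒ p = \frac{3}{7}.
Matching constants: q = 6p - 6q + 4 ⇒ q = \frac{46}{49}.
General: T(n) = A·(-6)^n + \frac{3 n}{7} + \frac{46}{49}.
Apply T(0) = 5: A + \frac{46}{49} = 5 ⇒ A = \frac{199}{49}.
So T(n) = \frac{199 \left(-6\right)^{n}}{49} + \frac{3 n}{7} + \frac{46}{49}.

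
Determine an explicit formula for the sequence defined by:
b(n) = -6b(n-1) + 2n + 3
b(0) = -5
First-order linear with linear forcing.
Homogeneous solution: b_h(n) = A·(-6)^n.
Try particular b_p(n) = pn + q. Substituting:
  pn + q = -6(p(n-1) + q) + 2n + 3.
Matching the n-coefficient: p = -6p + 2 ⇒ p = \frac{2}{7}.
Matching constants: q = 6p - 6q + 3 ⇒ q = \frac{33}{49}.
General: b(n) = A·(-6)^n + \frac{2 n}{7} + \frac{33}{49}.
Apply b(0) = -5: A + \frac{33}{49} = -5 ⇒ A = - \frac{278}{49}.
So b(n) = - \frac{278 \left(-6\right)^{n}}{49} + \frac{2 n}{7} + \frac{33}{49}.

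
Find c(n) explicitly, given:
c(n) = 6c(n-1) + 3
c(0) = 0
First-order linear non-homogeneous.
Homogeneous solution: c_h(n) = A·(6)^n.
Try constant particular solution c_p = K: K = 6K + 3 ⇒ K = - \frac{3}{5}.
General: c(n) = A·(6)^n - \frac{3}{5}.
Apply c(0) = 0: A - \frac{3}{5} = 0 ⇒ A = \frac{3}{5}.
So c(n) = \frac{3 \cdot 6^{n}}{5} - \frac{3}{5}.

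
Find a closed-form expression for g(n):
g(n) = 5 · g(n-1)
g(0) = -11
Pure geometric recurrence with ratio 5.
By induction g(n) = g(0) · (5)^n = - 11 \cdot 5^{n}.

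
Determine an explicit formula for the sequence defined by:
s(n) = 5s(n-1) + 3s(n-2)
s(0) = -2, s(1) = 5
Characteristic equation: x² - 5x - 3 = 0.
Discriminant Δ = (5)² + 4·(3) = 37.
Roots r₁,₂ = (5 ± √37)/2, so r₁ = \frac{5}{2} + \frac{\sqrt{37}}{2}, r₂ = \frac{5}{2} - \frac{\sqrt{37}}{2}.
General solution: s(n) = A·r₁^n + B·r₂^n.
From the initial conditions, A + B = -2 and r₁A + r₂B = 5.
Since r₁ - r₂ = √37: A = (5 - (-2)r₂)/√37 = -1 + \frac{10 \sqrt{37}}{37}, and B = -2 - A = - \frac{10 \sqrt{37}}{37} - 1.
So s(n) = \left(-1 + \frac{10 \sqrt{37}}{37}\right)\left(\frac{5}{2} + \frac{\sqrt{37}}{2}\right)^n + \left(- \frac{10 \sqrt{37}}{37} - 1\right)\left(\frac{5}{2} - \frac{\sqrt{37}}{2}\right)^n.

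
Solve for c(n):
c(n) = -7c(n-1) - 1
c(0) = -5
First-order linear non-homogeneous.
Homogeneous solution: c_h(n) = A·(-7)^n.
Try constant particular solution c_p = K: K = -7K - 1 ⇒ K = - \frac{1}{8}.
General: c(n) = A·(-7)^n - \frac{1}{8}.
Apply c(0) = -5: A - \frac{1}{8} = -5 ⇒ A = - \frac{39}{8}.
So c(n) = - \frac{39 \left(-7\right)^{n}}{8} - \frac{1}{8}.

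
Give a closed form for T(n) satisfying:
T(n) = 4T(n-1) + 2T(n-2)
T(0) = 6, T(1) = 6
Characteristic equation: x² - 4x - 2 = 0.
Discriminant Δ = (4)² + 4·(2) = 24.
Roots r₁,₂ = (4 ± √24)/2, so r₁ = 2 + \sqrt{6}, r₂ = 2 - \sqrt{6}.
General solution: T(n) = A·r₁^n + B·r₂^n.
From the initial conditions, A + B = 6 and r₁A + r₂B = 6.
Since r₁ - r₂ = √24: A = (6 - (6)r₂)/√24 = 3 - \frac{\sqrt{6}}{2}, and B = 6 - A = \frac{\sqrt{6}}{2} + 3.
So T(n) = \left(3 - \frac{\sqrt{6}}{2}\right)\left(2 + \sqrt{6}\right)^n + \left(\frac{\sqrt{6}}{2} + 3\right)\left(2 - \sqrt{6}\right)^n.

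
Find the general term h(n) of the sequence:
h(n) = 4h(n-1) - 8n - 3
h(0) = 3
First-order linear with linear forcing.
Homogeneous solution: h_h(n) = A·(4)^n.
Try particular h_p(n) = pn + q. Substituting:
  pn + q = 4(p(n-1) + q) - 8n - 3.
Matching the n-coefficient: p = 4p - 8 ⇒ p = \frac{8}{3}.
Matching constants: q = -4p + 4q - 3 ⇒ q = \frac{41}{9}.
General: h(n) = A·(4)^n + \frac{8 n}{3} + \frac{41}{9}.
Apply h(0) = 3: A + \frac{41}{9} = 3 ⇒ A = - \frac{14}{9}.
So h(n) = - \frac{14 \cdot 4^{n}}{9} + \frac{8 n}{3} + \frac{41}{9}.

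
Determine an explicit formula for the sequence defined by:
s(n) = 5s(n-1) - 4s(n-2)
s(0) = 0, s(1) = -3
Characteristic equation: x² - 5x + 4 = 0, which factors as (x - (1))(x - (4)) = 0.
Roots r₁ = 1, r₂ = 4 (distinct).
General solution: s(n) = A·(1)^n + B·(4)^n.
From s(0) = 0: A + B = 0.
From s(1) = -3: A + 4B = -3.
Solving: A = 1, B = -1.
So s(n) = 1 - 4^{n}.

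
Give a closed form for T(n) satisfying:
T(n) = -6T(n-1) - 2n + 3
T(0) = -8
First-order linear with linear forcing.
Homogeneous solution: T_h(n) = A·(-6)^n.
Try particular T_p(n) = pn + q. Substituting:
  pn + q = -6(p(n-1) + q) - 2n + 3.
Matching the n-coefficient: p = -6p - 2 ⇒ p = - \frac{2}{7}.
Matching constants: q = 6p - 6q + 3 ⇒ q = \frac{9}{49}.
General: T(n) = A·(-6)^n - \frac{2 n}{7} + \frac{9}{49}.
Apply T(0) = -8: A + \frac{9}{49} = -8 ⇒ A = - \frac{401}{49}.
So T(n) = - \frac{401 \left(-6\right)^{n}}{49} - \frac{2 n}{7} + \frac{9}{49}.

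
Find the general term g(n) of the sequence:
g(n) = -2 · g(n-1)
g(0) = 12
Pure geometric recurrence with ratio -2.
By induction g(n) = g(0) · (-2)^n = 12 \left(-2\right)^{n}.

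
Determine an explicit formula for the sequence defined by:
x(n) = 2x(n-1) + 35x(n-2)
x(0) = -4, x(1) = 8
Characteristic equation: x² - 2x - 35 = 0, which factors as (x - (-5))(x - (7)) = 0.
Roots r₁ = -5, r₂ = 7 (distinct).
General solution: x(n) = A·(-5)^n + B·(7)^n.
From x(0) = -4: A + B = -4.
From x(1) = 8: -5A + 7B = 8.
Solving: A = -3, B = -1.
So x(n) = - 3 \left(-5\right)^{n} - 7^{n}.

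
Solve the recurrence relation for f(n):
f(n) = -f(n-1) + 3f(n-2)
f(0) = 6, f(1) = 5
Characteristic equation: x² + x - 3 = 0.
Discriminant Δ = (-1)² + 4·(3) = 13.
Roots r₁,₂ = (-1 ± √13)/2, so r₁ = - \frac{1}{2} + \frac{\sqrt{13}}{2}, r₂ = - \frac{\sqrt{13}}{2} - \frac{1}{2}.
General solution: f(n) = A·r₁^n + B·r₂^n.
From the initial conditions, A + B = 6 and r₁A + r₂B = 5.
Since r₁ - r₂ = √13: A = (5 - (6)r₂)/√13 = \frac{8 \sqrt{13}}{13} + 3, and B = 6 - A = 3 - \frac{8 \sqrt{13}}{13}.
So f(n) = \left(\frac{8 \sqrt{13}}{13} + 3\right)\left(- \frac{1}{2} + \frac{\sqrt{13}}{2}\right)^n + \left(3 - \frac{8 \sqrt{13}}{13}\right)\left(- \frac{\sqrt{13}}{2} - \frac{1}{2}\right)^n.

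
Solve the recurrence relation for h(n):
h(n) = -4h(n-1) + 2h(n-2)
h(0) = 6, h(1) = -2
Characteristic equation: x² + 4x - 2 = 0.
Discriminant Δ = (-4)² + 4·(2) = 24.
Roots r₁,₂ = (-4 ± √24)/2, so r₁ = -2 + \sqrt{6}, r₂ = - \sqrt{6} - 2.
General solution: h(n) = A·r₁^n + B·r₂^n.
From the initial conditions, A + B = 6 and r₁A + r₂B = -2.
Since r₁ - r₂ = √24: A = (-2 - (6)r₂)/√24 = \frac{5 \sqrt{6}}{6} + 3, and B = 6 - A = 3 - \frac{5 \sqrt{6}}{6}.
So h(n) = \left(\frac{5 \sqrt{6}}{6} + 3\right)\left(-2 + \sqrt{6}\right)^n + \left(3 - \frac{5 \sqrt{6}}{6}\right)\left(- \sqrt{6} - 2\right)^n.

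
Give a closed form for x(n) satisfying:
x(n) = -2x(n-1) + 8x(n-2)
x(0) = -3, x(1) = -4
Characteristic equation: x² + 2x - 8 = 0, which factors as (x - (2))(x - (-4)) = 0.
Roots r₁ = 2, r₂ = -4 (distinct).
General solution: x(n) = A·(2)^n + B·(-4)^n.
From x(0) = -3: A + B = -3.
From x(1) = -4: 2A - 4B = -4.
Solving: A = - \frac{8}{3}, B = - \frac{1}{3}.
So x(n) = - \frac{\left(-4\right)^{n}}{3} - \frac{8 \cdot 2^{n}}{3}.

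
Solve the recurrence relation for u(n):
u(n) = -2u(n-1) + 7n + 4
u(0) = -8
First-order linear with linear forcing.
Homogeneous solution: u_h(n) = A·(-2)^n.
Try particular u_p(n) = pn + q. Substituting:
  pn + q = -2(p(n-1) + q) + 7n + 4.
Matching the n-coefficient: p = -2p + 7 ⇒ p = \frac{7}{3}.
Matching constants: q = 2p - 2q + 4 ⇒ q = \frac{26}{9}.
General: u(n) = A·(-2)^n + \frac{7 n}{3} + \frac{26}{9}.
Apply u(0) = -8: A + \frac{26}{9} = -8 ⇒ A = - \frac{98}{9}.
So u(n) = - \frac{98 \left(-2\right)^{n}}{9} + \frac{7 n}{3} + \frac{26}{9}.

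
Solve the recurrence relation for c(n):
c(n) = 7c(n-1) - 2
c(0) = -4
First-order linear non-homogeneous.
Homogeneous solution: c_h(n) = A·(7)^n.
Try constant particular solution c_p = K: K = 7K - 2 ⇒ K = \frac{1}{3}.
General: c(n) = A·(7)^n + \frac{1}{3}.
Apply c(0) = -4: A + \frac{1}{3} = -4 ⇒ A = - \frac{13}{3}.
So c(n) = \frac{1}{3} - \frac{13 \cdot 7^{n}}{3}.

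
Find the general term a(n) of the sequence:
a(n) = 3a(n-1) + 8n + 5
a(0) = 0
First-order linear with linear forcing.
Homogeneous solution: a_h(n) = A·(3)^n.
Try particular a_p(n) = pn + q. Substituting:
  pn + q = 3(p(n-1) + q) + 8n + 5.
Matching the n-coefficient: p = 3p + 8 ⇒ p = -4.
Matching constants: q = -3p + 3q + 5 ⇒ q = - \frac{17}{2}.
General: a(n) = A·(3)^n - 4 n - \frac{17}{2}.
Apply a(0) = 0: A - \frac{17}{2} = 0 ⇒ A = \frac{17}{2}.
So a(n) = \frac{17 \cdot 3^{n}}{2} - 4 n - \frac{17}{2}.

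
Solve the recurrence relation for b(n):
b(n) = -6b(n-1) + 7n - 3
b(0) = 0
First-order linear with linear forcing.
Homogeneous solution: b_h(n) = A·(-6)^n.
Try particular b_p(n) = pn + q. Substituting:
  pn + q = -6(p(n-1) + q) + 7n - 3.
Matching the n-coefficient: p = -6p + 7 ⇒ p = 1.
Matching constants: q = 6p - 6q - 3 ⇒ q = \frac{3}{7}.
General: b(n) = A·(-6)^n + n + \frac{3}{7}.
Apply b(0) = 0: A + \frac{3}{7} = 0 ⇒ A = - \frac{3}{7}.
So b(n) = - \frac{3 \left(-6\right)^{n}}{7} + n + \frac{3}{7}.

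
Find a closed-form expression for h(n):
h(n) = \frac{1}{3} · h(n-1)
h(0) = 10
Pure geometric recurrence with ratio \frac{1}{3}.
By induction h(n) = h(0) · (\frac{1}{3})^n = 10 \cdot 3^{- n}.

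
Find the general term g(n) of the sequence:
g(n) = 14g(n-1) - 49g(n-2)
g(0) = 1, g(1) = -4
Characteristic equation: x² - 14x + 49 = 0, which is (x - (7))².
Repeated root r = 7.
General solution: g(n) = (A + Bn)·(7)^n.
From g(0) = 1: A = 1.
From g(1) = -4: (A + B)·(7) = -4 ⇒ B = - \frac{11}{7}.
So g(n) = \left(1 - \frac{11 n}{7}\right) \cdot (7)^n.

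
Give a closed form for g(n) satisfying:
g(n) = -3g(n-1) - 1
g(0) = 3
First-order linear non-homogeneous.
Homogeneous solution: g_h(n) = A·(-3)^n.
Try constant particular solution g_p = K: K = -3K - 1 ⇒ K = - \frac{1}{4}.
General: g(n) = A·(-3)^n - \frac{1}{4}.
Apply g(0) = 3: A - \frac{1}{4} = 3 ⇒ A = \frac{13}{4}.
So g(n) = \frac{13 \left(-3\right)^{n}}{4} - \frac{1}{4}.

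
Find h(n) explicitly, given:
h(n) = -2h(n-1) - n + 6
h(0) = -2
First-order linear with linear forcing.
Homogeneous solution: h_h(n) = A·(-2)^n.
Try particular h_p(n) = pn + q. Substituting:
  pn + q = -2(p(n-1) + q) - n + 6.
Matching the n-coefficient: p = -2p - 1 ⇒ p = - \frac{1}{3}.
Matching constants: q = 2p - 2q + 6 ⇒ q = \frac{16}{9}.
General: h(n) = A·(-2)^n - \frac{n}{3} + \frac{16}{9}.
Apply h(0) = -2: A + \frac{16}{9} = -2 ⇒ A = - \frac{34}{9}.
So h(n) = - \frac{34 \left(-2\right)^{n}}{9} - \frac{n}{3} + \frac{16}{9}.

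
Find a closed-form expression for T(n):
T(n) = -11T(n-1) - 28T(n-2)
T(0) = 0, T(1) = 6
Characteristic equation: x² + 11x + 28 = 0, which factors as (x - (-7))(x - (-4)) = 0.
Roots r₁ = -7, r₂ = -4 (distinct).
General solution: T(n) = A·(-7)^n + B·(-4)^n.
From T(0) = 0: A + B = 0.
From T(1) = 6: -7A - 4B = 6.
Solving: A = -2, B = 2.
So T(n) = 2 \left(-4\right)^{n} - 2 \left(-7\right)^{n}.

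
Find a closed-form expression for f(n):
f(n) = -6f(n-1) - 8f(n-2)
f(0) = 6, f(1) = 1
Characteristic equation: x² + 6x + 8 = 0, which factors as (x - (-4))(x - (-2)) = 0.
Roots r₁ = -4, r₂ = -2 (distinct).
General solution: f(n) = A·(-4)^n + B·(-2)^n.
From f(0) = 6: A + B = 6.
From f(1) = 1: -4A - 2B = 1.
Solving: A = - \frac{13}{2}, B = \frac{25}{2}.
So f(n) = \frac{25 \left(-2\right)^{n}}{2} - \frac{13 \left(-4\right)^{n}}{2}.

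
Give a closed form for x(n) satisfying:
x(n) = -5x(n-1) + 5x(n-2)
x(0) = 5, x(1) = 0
Characteristic equation: x² + 5x - 5 = 0.
Discriminant Δ = (-5)² + 4·(5) = 45.
Roots r₁,₂ = (-5 ± √45)/2, so r₁ = - \frac{5}{2} + \frac{3 \sqrt{5}}{2}, r₂ = - \frac{3 \sqrt{5}}{2} - \frac{5}{2}.
General solution: x(n) = A·r₁^n + B·r₂^n.
From the initial conditions, A + B = 5 and r₁A + r₂B = 0.
Since r₁ - r₂ = √45: A = (0 - (5)r₂)/√45 = \frac{5 \sqrt{5}}{6} + \frac{5}{2}, and B = 5 - A = \frac{5}{2} - \frac{5 \sqrt{5}}{6}.
So x(n) = \left(\frac{5 \sqrt{5}}{6} + \frac{5}{2}\right)\left(- \frac{5}{2} + \frac{3 \sqrt{5}}{2}\right)^n + \left(\frac{5}{2} - \frac{5 \sqrt{5}}{6}\right)\left(- \frac{3 \sqrt{5}}{2} - \frac{5}{2}\right)^n.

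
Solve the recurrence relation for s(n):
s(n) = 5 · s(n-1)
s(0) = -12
Pure geometric recurrence with ratio 5.
By induction s(n) = s(0) · (5)^n = - 12 \cdot 5^{n}.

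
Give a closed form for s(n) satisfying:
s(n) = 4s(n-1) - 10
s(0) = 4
First-order linear non-homogeneous.
Homogeneous solution: s_h(n) = A·(4)^n.
Try constant particular solution s_p = K: K = 4K - 10 ⇒ K = \frac{10}{3}.
General: s(n) = A·(4)^n + \frac{10}{3}.
Apply s(0) = 4: A + \frac{10}{3} = 4 ⇒ A = \frac{2}{3}.
So s(n) = \frac{2 \cdot 4^{n}}{3} + \frac{10}{3}.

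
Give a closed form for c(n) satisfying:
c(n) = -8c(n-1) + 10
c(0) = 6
First-order linear non-homogeneous.
Homogeneous solution: c_h(n) = A·(-8)^n.
Try constant particular solution c_p = K: K = -8K + 10 ⇒ K = \frac{10}{9}.
General: c(n) = A·(-8)^n + \frac{10}{9}.
Apply c(0) = 6: A + \frac{10}{9} = 6 ⇒ A = \frac{44}{9}.
So c(n) = \frac{44 \left(-8\right)^{n}}{9} + \frac{10}{9}.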